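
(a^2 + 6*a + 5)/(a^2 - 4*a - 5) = (a + 5)/(a - 5)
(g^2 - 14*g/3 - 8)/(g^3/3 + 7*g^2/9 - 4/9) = 3*(3*g^2 - 14*g - 24)/(3*g^3 + 7*g^2 - 4)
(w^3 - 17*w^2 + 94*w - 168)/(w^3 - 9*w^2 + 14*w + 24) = (w - 7)/(w + 1)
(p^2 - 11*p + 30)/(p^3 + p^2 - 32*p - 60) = (p - 5)/(p^2 + 7*p + 10)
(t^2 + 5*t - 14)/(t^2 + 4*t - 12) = (t + 7)/(t + 6)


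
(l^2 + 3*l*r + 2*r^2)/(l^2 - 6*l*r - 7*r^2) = (-l - 2*r)/(-l + 7*r)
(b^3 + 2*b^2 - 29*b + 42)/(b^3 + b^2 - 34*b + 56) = (b - 3)/(b - 4)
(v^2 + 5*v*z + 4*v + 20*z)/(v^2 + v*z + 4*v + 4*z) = (v + 5*z)/(v + z)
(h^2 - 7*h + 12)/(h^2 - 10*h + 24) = (h - 3)/(h - 6)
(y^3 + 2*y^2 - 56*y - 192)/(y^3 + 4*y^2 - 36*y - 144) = (y - 8)/(y - 6)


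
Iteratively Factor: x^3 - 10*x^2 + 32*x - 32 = (x - 4)*(x^2 - 6*x + 8) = (x - 4)*(x - 2)*(x - 4)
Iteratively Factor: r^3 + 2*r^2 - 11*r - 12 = (r + 4)*(r^2 - 2*r - 3) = (r + 1)*(r + 4)*(r - 3)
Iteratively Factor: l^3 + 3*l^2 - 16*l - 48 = (l - 4)*(l^2 + 7*l + 12) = (l - 4)*(l + 4)*(l + 3)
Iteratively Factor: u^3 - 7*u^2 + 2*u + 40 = (u + 2)*(u^2 - 9*u + 20) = (u - 4)*(u + 2)*(u - 5)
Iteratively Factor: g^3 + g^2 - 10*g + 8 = (g - 2)*(g^2 + 3*g - 4) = (g - 2)*(g + 4)*(g - 1)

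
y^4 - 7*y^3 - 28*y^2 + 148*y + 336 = (y - 7)*(y - 6)*(y + 2)*(y + 4)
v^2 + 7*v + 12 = (v + 3)*(v + 4)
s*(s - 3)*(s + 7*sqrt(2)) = s^3 - 3*s^2 + 7*sqrt(2)*s^2 - 21*sqrt(2)*s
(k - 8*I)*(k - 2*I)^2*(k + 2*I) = k^4 - 10*I*k^3 - 12*k^2 - 40*I*k - 64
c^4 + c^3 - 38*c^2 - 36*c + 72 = (c - 6)*(c - 1)*(c + 2)*(c + 6)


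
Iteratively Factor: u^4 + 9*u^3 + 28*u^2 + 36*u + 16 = (u + 1)*(u^3 + 8*u^2 + 20*u + 16) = (u + 1)*(u + 4)*(u^2 + 4*u + 4) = (u + 1)*(u + 2)*(u + 4)*(u + 2)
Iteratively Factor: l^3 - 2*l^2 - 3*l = (l)*(l^2 - 2*l - 3) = l*(l + 1)*(l - 3)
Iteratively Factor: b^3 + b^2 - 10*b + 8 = (b + 4)*(b^2 - 3*b + 2) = (b - 2)*(b + 4)*(b - 1)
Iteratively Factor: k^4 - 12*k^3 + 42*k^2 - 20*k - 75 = (k + 1)*(k^3 - 13*k^2 + 55*k - 75) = (k - 5)*(k + 1)*(k^2 - 8*k + 15) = (k - 5)*(k - 3)*(k + 1)*(k - 5)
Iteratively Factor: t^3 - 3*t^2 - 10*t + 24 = (t + 3)*(t^2 - 6*t + 8) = (t - 4)*(t + 3)*(t - 2)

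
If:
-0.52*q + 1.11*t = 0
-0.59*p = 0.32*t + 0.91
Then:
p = -0.542372881355932*t - 1.54237288135593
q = 2.13461538461538*t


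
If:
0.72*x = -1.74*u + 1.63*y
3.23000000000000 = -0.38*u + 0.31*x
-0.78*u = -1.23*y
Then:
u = -4.72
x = 4.63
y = -2.99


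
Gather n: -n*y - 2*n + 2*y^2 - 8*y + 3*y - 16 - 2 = n*(-y - 2) + 2*y^2 - 5*y - 18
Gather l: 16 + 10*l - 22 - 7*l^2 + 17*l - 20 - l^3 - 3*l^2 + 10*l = -l^3 - 10*l^2 + 37*l - 26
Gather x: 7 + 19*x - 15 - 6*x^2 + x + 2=-6*x^2 + 20*x - 6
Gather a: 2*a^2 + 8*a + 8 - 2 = 2*a^2 + 8*a + 6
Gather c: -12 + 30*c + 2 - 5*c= 25*c - 10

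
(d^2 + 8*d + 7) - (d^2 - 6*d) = 14*d + 7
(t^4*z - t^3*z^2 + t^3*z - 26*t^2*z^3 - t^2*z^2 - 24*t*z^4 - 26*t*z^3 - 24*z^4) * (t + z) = t^5*z + t^4*z - 27*t^3*z^3 - 50*t^2*z^4 - 27*t^2*z^3 - 24*t*z^5 - 50*t*z^4 - 24*z^5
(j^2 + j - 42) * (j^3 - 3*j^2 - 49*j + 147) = j^5 - 2*j^4 - 94*j^3 + 224*j^2 + 2205*j - 6174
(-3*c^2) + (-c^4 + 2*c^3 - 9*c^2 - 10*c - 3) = -c^4 + 2*c^3 - 12*c^2 - 10*c - 3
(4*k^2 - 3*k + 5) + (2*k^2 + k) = 6*k^2 - 2*k + 5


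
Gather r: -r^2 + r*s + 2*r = -r^2 + r*(s + 2)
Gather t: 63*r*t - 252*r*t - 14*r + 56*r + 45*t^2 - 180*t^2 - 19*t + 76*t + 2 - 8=42*r - 135*t^2 + t*(57 - 189*r) - 6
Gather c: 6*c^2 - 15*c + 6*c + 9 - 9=6*c^2 - 9*c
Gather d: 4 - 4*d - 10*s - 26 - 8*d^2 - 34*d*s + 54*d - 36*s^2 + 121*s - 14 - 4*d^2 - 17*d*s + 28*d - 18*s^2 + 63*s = -12*d^2 + d*(78 - 51*s) - 54*s^2 + 174*s - 36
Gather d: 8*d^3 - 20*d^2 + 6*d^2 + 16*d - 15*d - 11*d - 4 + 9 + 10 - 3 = 8*d^3 - 14*d^2 - 10*d + 12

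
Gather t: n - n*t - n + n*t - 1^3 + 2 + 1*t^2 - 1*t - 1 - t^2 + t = 0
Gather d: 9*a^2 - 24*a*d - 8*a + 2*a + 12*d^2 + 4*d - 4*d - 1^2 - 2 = 9*a^2 - 24*a*d - 6*a + 12*d^2 - 3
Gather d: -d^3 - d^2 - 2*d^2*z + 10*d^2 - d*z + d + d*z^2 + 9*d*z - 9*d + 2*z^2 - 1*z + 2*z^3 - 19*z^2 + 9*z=-d^3 + d^2*(9 - 2*z) + d*(z^2 + 8*z - 8) + 2*z^3 - 17*z^2 + 8*z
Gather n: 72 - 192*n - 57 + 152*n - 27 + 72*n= 32*n - 12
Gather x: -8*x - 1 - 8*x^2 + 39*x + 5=-8*x^2 + 31*x + 4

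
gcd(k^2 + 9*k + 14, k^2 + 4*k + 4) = k + 2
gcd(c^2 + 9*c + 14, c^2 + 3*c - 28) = c + 7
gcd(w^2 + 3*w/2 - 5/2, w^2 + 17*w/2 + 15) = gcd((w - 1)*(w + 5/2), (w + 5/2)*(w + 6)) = w + 5/2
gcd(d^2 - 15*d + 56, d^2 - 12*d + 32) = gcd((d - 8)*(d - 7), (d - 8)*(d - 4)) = d - 8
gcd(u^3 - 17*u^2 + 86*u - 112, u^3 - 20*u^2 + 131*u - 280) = u^2 - 15*u + 56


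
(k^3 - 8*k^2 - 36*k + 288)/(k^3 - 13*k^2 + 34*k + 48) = (k + 6)/(k + 1)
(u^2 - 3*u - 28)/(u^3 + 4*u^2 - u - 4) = (u - 7)/(u^2 - 1)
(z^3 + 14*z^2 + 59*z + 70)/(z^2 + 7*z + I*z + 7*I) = (z^2 + 7*z + 10)/(z + I)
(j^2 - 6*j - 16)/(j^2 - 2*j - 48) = (j + 2)/(j + 6)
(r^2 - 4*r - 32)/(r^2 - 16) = (r - 8)/(r - 4)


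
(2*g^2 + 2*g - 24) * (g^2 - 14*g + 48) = 2*g^4 - 26*g^3 + 44*g^2 + 432*g - 1152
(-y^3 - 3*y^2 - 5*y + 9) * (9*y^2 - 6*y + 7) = -9*y^5 - 21*y^4 - 34*y^3 + 90*y^2 - 89*y + 63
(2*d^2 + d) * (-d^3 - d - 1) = -2*d^5 - d^4 - 2*d^3 - 3*d^2 - d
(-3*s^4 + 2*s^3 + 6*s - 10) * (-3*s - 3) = 9*s^5 + 3*s^4 - 6*s^3 - 18*s^2 + 12*s + 30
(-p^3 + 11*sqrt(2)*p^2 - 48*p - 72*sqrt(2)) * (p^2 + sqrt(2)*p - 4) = -p^5 + 10*sqrt(2)*p^4 - 22*p^3 - 164*sqrt(2)*p^2 + 48*p + 288*sqrt(2)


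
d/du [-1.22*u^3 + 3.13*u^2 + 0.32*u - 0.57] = -3.66*u^2 + 6.26*u + 0.32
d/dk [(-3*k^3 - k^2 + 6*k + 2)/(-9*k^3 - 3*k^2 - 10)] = 2*(54*k^3 + 81*k^2 + 16*k - 30)/(81*k^6 + 54*k^5 + 9*k^4 + 180*k^3 + 60*k^2 + 100)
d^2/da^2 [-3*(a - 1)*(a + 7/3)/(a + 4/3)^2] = 54*(12*a + 79)/(81*a^4 + 432*a^3 + 864*a^2 + 768*a + 256)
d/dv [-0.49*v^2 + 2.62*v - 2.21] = 2.62 - 0.98*v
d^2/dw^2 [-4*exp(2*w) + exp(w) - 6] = (1 - 16*exp(w))*exp(w)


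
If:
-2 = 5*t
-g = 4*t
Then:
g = 8/5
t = -2/5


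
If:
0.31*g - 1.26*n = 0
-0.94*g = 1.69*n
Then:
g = 0.00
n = 0.00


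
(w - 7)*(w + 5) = w^2 - 2*w - 35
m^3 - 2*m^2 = m^2*(m - 2)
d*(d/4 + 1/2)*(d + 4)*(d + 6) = d^4/4 + 3*d^3 + 11*d^2 + 12*d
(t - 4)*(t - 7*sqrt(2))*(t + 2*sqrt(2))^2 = t^4 - 3*sqrt(2)*t^3 - 4*t^3 - 48*t^2 + 12*sqrt(2)*t^2 - 56*sqrt(2)*t + 192*t + 224*sqrt(2)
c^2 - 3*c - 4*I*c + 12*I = (c - 3)*(c - 4*I)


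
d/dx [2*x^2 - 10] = 4*x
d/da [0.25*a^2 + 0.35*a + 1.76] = 0.5*a + 0.35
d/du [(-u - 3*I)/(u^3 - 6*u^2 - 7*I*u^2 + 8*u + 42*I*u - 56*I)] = (2*u^3 + u^2*(-6 + 2*I) + u*(42 - 36*I) - 126 + 80*I)/(u^6 + u^5*(-12 - 14*I) + u^4*(3 + 168*I) + u^3*(492 - 728*I) + u^2*(-2484 + 1344*I) + u*(4704 - 896*I) - 3136)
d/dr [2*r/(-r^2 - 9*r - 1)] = 2*(r^2 - 1)/(r^4 + 18*r^3 + 83*r^2 + 18*r + 1)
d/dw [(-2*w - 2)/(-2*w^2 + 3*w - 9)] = 4*(-w^2 - 2*w + 6)/(4*w^4 - 12*w^3 + 45*w^2 - 54*w + 81)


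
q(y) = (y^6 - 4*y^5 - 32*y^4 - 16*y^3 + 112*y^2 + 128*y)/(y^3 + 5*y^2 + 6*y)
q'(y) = (-3*y^2 - 10*y - 6)*(y^6 - 4*y^5 - 32*y^4 - 16*y^3 + 112*y^2 + 128*y)/(y^3 + 5*y^2 + 6*y)^2 + (6*y^5 - 20*y^4 - 128*y^3 - 48*y^2 + 224*y + 128)/(y^3 + 5*y^2 + 6*y)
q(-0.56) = 18.62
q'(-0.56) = 8.78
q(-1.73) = 2.08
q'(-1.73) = 13.02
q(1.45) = 9.64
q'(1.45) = -15.57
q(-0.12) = 21.13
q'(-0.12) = 2.57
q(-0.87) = 15.26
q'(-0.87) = 12.81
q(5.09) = -55.87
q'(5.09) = -7.74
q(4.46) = -48.72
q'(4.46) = -14.59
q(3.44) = -30.17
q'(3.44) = -20.75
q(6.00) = -56.89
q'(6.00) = 6.32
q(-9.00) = -1527.17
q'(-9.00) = 410.47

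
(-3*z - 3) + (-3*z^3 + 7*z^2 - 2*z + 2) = -3*z^3 + 7*z^2 - 5*z - 1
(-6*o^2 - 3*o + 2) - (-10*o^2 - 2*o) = 4*o^2 - o + 2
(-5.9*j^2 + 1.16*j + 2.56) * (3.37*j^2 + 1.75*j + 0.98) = -19.883*j^4 - 6.4158*j^3 + 4.8752*j^2 + 5.6168*j + 2.5088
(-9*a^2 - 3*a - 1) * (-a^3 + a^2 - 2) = 9*a^5 - 6*a^4 - 2*a^3 + 17*a^2 + 6*a + 2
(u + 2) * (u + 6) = u^2 + 8*u + 12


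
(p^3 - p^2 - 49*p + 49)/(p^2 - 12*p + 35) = (p^2 + 6*p - 7)/(p - 5)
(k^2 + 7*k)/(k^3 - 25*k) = (k + 7)/(k^2 - 25)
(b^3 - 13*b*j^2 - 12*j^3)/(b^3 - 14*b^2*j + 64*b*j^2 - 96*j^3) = (b^2 + 4*b*j + 3*j^2)/(b^2 - 10*b*j + 24*j^2)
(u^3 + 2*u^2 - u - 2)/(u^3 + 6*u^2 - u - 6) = (u + 2)/(u + 6)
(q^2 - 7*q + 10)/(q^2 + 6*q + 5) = (q^2 - 7*q + 10)/(q^2 + 6*q + 5)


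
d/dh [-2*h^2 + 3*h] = 3 - 4*h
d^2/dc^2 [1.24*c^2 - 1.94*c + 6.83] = 2.48000000000000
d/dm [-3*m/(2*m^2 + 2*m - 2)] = 3*(m^2 + 1)/(2*(m^4 + 2*m^3 - m^2 - 2*m + 1))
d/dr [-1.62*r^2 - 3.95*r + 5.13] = -3.24*r - 3.95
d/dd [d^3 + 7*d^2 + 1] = d*(3*d + 14)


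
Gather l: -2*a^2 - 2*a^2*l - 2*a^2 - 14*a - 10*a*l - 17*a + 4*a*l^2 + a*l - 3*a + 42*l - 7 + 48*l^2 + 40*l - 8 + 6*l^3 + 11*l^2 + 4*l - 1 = -4*a^2 - 34*a + 6*l^3 + l^2*(4*a + 59) + l*(-2*a^2 - 9*a + 86) - 16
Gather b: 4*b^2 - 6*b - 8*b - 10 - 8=4*b^2 - 14*b - 18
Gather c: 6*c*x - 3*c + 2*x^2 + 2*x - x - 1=c*(6*x - 3) + 2*x^2 + x - 1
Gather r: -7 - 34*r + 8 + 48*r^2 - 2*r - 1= 48*r^2 - 36*r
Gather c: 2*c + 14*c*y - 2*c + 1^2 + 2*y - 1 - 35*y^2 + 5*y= 14*c*y - 35*y^2 + 7*y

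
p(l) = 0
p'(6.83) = 0.00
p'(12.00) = 0.00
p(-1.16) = 0.00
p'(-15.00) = 0.00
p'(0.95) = 0.00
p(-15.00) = 0.00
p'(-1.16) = 0.00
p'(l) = 0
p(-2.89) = 0.00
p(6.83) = 0.00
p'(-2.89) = 0.00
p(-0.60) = 0.00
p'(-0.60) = 0.00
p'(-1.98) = 0.00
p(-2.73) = 0.00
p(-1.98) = 0.00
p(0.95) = 0.00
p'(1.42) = 0.00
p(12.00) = 0.00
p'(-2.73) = 0.00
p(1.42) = 0.00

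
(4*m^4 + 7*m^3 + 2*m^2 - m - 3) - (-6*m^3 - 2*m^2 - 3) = 4*m^4 + 13*m^3 + 4*m^2 - m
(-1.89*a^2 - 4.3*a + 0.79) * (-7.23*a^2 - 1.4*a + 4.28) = 13.6647*a^4 + 33.735*a^3 - 7.7809*a^2 - 19.51*a + 3.3812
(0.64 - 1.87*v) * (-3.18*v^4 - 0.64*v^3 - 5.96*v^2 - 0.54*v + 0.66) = 5.9466*v^5 - 0.8384*v^4 + 10.7356*v^3 - 2.8046*v^2 - 1.5798*v + 0.4224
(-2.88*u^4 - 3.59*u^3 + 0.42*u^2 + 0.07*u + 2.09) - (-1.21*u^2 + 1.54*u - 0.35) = -2.88*u^4 - 3.59*u^3 + 1.63*u^2 - 1.47*u + 2.44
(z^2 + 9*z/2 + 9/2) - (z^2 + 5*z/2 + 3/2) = 2*z + 3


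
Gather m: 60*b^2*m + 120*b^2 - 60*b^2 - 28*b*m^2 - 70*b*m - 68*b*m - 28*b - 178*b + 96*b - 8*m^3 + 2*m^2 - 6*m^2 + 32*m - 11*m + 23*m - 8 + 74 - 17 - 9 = 60*b^2 - 110*b - 8*m^3 + m^2*(-28*b - 4) + m*(60*b^2 - 138*b + 44) + 40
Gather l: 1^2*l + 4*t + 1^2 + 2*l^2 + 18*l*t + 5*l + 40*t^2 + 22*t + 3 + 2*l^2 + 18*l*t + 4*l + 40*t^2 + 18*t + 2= 4*l^2 + l*(36*t + 10) + 80*t^2 + 44*t + 6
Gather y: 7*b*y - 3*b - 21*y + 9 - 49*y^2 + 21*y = 7*b*y - 3*b - 49*y^2 + 9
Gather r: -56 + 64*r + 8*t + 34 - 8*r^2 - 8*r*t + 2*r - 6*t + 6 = -8*r^2 + r*(66 - 8*t) + 2*t - 16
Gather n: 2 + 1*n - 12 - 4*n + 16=6 - 3*n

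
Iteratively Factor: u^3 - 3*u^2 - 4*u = (u)*(u^2 - 3*u - 4) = u*(u - 4)*(u + 1)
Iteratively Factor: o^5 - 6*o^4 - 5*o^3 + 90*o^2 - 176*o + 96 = (o + 4)*(o^4 - 10*o^3 + 35*o^2 - 50*o + 24) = (o - 3)*(o + 4)*(o^3 - 7*o^2 + 14*o - 8) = (o - 3)*(o - 1)*(o + 4)*(o^2 - 6*o + 8) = (o - 3)*(o - 2)*(o - 1)*(o + 4)*(o - 4)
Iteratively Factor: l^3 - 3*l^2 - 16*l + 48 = (l - 4)*(l^2 + l - 12) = (l - 4)*(l + 4)*(l - 3)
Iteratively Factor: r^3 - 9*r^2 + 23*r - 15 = (r - 3)*(r^2 - 6*r + 5) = (r - 5)*(r - 3)*(r - 1)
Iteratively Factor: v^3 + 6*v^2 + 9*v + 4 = (v + 1)*(v^2 + 5*v + 4) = (v + 1)^2*(v + 4)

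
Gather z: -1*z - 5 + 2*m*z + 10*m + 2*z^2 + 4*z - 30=10*m + 2*z^2 + z*(2*m + 3) - 35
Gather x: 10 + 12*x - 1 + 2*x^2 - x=2*x^2 + 11*x + 9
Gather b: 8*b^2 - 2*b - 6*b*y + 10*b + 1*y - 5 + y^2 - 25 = 8*b^2 + b*(8 - 6*y) + y^2 + y - 30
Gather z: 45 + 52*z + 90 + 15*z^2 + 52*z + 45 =15*z^2 + 104*z + 180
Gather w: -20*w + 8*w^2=8*w^2 - 20*w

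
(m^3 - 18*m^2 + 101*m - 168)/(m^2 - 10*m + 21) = m - 8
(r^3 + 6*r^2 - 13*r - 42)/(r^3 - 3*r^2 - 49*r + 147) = (r + 2)/(r - 7)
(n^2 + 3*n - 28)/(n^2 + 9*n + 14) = (n - 4)/(n + 2)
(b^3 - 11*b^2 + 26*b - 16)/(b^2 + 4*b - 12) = (b^2 - 9*b + 8)/(b + 6)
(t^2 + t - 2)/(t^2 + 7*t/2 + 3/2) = 2*(t^2 + t - 2)/(2*t^2 + 7*t + 3)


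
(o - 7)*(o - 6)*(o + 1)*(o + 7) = o^4 - 5*o^3 - 55*o^2 + 245*o + 294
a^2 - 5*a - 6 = (a - 6)*(a + 1)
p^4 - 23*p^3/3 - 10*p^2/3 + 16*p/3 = p*(p - 8)*(p - 2/3)*(p + 1)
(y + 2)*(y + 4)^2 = y^3 + 10*y^2 + 32*y + 32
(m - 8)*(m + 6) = m^2 - 2*m - 48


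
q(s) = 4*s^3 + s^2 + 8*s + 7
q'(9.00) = 998.00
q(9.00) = 3076.00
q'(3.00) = 122.00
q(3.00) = 148.00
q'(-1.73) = 40.45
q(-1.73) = -24.56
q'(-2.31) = 67.41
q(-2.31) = -55.45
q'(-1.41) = 29.04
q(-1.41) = -13.50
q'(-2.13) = 58.18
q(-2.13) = -44.16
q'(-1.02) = 18.44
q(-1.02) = -4.36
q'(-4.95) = 292.13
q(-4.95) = -493.25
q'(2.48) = 86.76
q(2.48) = 94.00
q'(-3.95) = 187.33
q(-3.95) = -255.52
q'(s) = 12*s^2 + 2*s + 8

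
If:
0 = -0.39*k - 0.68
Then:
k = -1.74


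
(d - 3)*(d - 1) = d^2 - 4*d + 3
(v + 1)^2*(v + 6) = v^3 + 8*v^2 + 13*v + 6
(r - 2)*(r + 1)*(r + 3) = r^3 + 2*r^2 - 5*r - 6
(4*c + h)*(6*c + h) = 24*c^2 + 10*c*h + h^2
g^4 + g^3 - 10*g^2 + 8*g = g*(g - 2)*(g - 1)*(g + 4)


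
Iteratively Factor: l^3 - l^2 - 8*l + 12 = (l - 2)*(l^2 + l - 6) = (l - 2)*(l + 3)*(l - 2)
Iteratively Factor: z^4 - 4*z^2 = (z)*(z^3 - 4*z) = z*(z - 2)*(z^2 + 2*z) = z*(z - 2)*(z + 2)*(z)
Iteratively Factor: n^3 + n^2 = (n)*(n^2 + n) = n^2*(n + 1)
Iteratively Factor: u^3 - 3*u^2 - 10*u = (u + 2)*(u^2 - 5*u) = u*(u + 2)*(u - 5)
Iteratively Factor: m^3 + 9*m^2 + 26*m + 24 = (m + 2)*(m^2 + 7*m + 12) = (m + 2)*(m + 3)*(m + 4)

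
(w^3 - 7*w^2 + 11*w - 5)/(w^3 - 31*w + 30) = (w - 1)/(w + 6)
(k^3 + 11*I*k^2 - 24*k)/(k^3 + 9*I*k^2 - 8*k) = (k + 3*I)/(k + I)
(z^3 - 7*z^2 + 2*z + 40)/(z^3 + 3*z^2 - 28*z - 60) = (z - 4)/(z + 6)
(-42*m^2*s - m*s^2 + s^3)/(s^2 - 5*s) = (-42*m^2 - m*s + s^2)/(s - 5)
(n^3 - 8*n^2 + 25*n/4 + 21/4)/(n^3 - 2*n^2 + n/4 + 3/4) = (n - 7)/(n - 1)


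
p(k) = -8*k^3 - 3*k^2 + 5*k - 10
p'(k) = -24*k^2 - 6*k + 5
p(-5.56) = 1244.50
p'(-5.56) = -703.57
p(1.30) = -26.15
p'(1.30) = -43.36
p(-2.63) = 101.63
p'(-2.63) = -145.23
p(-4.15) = 489.37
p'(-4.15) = -383.44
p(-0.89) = -11.19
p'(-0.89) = -8.67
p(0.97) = -15.27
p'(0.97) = -23.40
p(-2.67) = 107.54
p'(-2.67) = -150.07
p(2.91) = -217.99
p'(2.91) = -215.69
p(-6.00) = 1580.00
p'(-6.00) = -823.00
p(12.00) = -14206.00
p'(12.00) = -3523.00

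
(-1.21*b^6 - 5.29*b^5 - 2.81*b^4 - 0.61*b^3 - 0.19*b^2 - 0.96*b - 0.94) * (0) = 0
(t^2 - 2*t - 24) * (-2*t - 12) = -2*t^3 - 8*t^2 + 72*t + 288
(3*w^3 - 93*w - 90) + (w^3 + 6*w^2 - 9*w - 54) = 4*w^3 + 6*w^2 - 102*w - 144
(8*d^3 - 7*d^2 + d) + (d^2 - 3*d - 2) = 8*d^3 - 6*d^2 - 2*d - 2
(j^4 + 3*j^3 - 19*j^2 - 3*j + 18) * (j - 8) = j^5 - 5*j^4 - 43*j^3 + 149*j^2 + 42*j - 144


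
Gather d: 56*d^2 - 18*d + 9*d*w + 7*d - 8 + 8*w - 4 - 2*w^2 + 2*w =56*d^2 + d*(9*w - 11) - 2*w^2 + 10*w - 12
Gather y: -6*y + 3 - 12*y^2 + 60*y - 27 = -12*y^2 + 54*y - 24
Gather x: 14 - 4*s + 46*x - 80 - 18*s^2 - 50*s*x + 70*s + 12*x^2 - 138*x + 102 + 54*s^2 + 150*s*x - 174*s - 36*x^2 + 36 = 36*s^2 - 108*s - 24*x^2 + x*(100*s - 92) + 72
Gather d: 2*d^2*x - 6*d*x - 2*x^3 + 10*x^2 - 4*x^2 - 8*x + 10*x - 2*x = 2*d^2*x - 6*d*x - 2*x^3 + 6*x^2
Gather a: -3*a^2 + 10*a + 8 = -3*a^2 + 10*a + 8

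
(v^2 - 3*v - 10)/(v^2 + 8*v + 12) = (v - 5)/(v + 6)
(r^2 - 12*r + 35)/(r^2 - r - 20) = (r - 7)/(r + 4)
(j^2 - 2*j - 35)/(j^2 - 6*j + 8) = (j^2 - 2*j - 35)/(j^2 - 6*j + 8)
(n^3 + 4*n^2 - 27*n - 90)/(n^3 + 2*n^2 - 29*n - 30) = (n + 3)/(n + 1)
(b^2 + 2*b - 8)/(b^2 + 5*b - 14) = (b + 4)/(b + 7)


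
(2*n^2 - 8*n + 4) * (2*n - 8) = 4*n^3 - 32*n^2 + 72*n - 32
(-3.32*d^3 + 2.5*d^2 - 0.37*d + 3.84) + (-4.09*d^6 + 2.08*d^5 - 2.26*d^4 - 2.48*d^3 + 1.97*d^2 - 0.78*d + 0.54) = -4.09*d^6 + 2.08*d^5 - 2.26*d^4 - 5.8*d^3 + 4.47*d^2 - 1.15*d + 4.38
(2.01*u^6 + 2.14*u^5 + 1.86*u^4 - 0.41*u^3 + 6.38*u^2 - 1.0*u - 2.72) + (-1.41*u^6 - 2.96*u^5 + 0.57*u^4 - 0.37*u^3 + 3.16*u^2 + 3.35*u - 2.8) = 0.6*u^6 - 0.82*u^5 + 2.43*u^4 - 0.78*u^3 + 9.54*u^2 + 2.35*u - 5.52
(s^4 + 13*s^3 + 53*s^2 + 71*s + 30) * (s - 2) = s^5 + 11*s^4 + 27*s^3 - 35*s^2 - 112*s - 60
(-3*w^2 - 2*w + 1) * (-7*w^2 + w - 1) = 21*w^4 + 11*w^3 - 6*w^2 + 3*w - 1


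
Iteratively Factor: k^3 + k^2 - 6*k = (k - 2)*(k^2 + 3*k) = k*(k - 2)*(k + 3)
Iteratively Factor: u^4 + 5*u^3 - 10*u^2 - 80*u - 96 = (u + 3)*(u^3 + 2*u^2 - 16*u - 32) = (u + 3)*(u + 4)*(u^2 - 2*u - 8) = (u - 4)*(u + 3)*(u + 4)*(u + 2)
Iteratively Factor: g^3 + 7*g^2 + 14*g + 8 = (g + 4)*(g^2 + 3*g + 2) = (g + 1)*(g + 4)*(g + 2)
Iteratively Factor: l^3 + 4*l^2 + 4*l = (l + 2)*(l^2 + 2*l) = l*(l + 2)*(l + 2)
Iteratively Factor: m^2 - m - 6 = (m + 2)*(m - 3)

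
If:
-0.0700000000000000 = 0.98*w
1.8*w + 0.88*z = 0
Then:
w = -0.07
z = 0.15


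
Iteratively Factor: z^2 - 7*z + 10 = (z - 2)*(z - 5)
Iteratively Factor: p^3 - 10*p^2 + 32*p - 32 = (p - 4)*(p^2 - 6*p + 8) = (p - 4)*(p - 2)*(p - 4)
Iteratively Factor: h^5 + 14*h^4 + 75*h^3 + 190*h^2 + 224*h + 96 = (h + 3)*(h^4 + 11*h^3 + 42*h^2 + 64*h + 32) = (h + 1)*(h + 3)*(h^3 + 10*h^2 + 32*h + 32) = (h + 1)*(h + 3)*(h + 4)*(h^2 + 6*h + 8) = (h + 1)*(h + 3)*(h + 4)^2*(h + 2)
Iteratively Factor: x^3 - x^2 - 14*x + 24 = (x + 4)*(x^2 - 5*x + 6) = (x - 3)*(x + 4)*(x - 2)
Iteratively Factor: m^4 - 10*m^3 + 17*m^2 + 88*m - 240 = (m + 3)*(m^3 - 13*m^2 + 56*m - 80) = (m - 5)*(m + 3)*(m^2 - 8*m + 16) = (m - 5)*(m - 4)*(m + 3)*(m - 4)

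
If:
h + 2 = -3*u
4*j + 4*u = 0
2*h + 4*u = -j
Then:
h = 2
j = 4/3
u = -4/3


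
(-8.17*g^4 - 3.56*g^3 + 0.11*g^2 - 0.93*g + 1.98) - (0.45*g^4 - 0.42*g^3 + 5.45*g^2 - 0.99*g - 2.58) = -8.62*g^4 - 3.14*g^3 - 5.34*g^2 + 0.0599999999999999*g + 4.56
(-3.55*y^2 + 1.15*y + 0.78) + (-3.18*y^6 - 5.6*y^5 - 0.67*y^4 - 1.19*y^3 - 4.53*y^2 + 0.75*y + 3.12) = -3.18*y^6 - 5.6*y^5 - 0.67*y^4 - 1.19*y^3 - 8.08*y^2 + 1.9*y + 3.9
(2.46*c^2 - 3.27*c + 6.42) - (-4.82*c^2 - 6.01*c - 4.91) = 7.28*c^2 + 2.74*c + 11.33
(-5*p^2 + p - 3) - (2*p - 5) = -5*p^2 - p + 2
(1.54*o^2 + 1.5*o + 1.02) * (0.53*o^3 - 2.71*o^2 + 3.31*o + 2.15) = 0.8162*o^5 - 3.3784*o^4 + 1.573*o^3 + 5.5118*o^2 + 6.6012*o + 2.193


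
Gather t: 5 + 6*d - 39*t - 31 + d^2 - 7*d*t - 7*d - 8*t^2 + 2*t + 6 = d^2 - d - 8*t^2 + t*(-7*d - 37) - 20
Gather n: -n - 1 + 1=-n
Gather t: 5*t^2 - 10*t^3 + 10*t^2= -10*t^3 + 15*t^2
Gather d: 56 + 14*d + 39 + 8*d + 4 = 22*d + 99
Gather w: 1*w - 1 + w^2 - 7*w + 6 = w^2 - 6*w + 5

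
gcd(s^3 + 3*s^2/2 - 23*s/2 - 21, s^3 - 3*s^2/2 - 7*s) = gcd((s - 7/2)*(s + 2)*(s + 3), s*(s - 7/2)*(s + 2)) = s^2 - 3*s/2 - 7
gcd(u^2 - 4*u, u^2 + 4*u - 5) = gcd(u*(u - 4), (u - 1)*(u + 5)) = 1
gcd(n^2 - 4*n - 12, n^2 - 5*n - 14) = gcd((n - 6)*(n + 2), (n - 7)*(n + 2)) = n + 2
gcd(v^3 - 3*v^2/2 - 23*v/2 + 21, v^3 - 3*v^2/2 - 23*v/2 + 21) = v^3 - 3*v^2/2 - 23*v/2 + 21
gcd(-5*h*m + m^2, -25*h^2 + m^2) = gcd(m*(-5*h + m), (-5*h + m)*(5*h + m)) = 5*h - m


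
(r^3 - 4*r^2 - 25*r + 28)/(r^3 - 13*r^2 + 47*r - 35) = (r + 4)/(r - 5)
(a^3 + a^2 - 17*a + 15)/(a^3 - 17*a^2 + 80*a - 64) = (a^2 + 2*a - 15)/(a^2 - 16*a + 64)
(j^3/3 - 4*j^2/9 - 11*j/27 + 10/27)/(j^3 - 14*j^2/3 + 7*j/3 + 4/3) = (9*j^3 - 12*j^2 - 11*j + 10)/(9*(3*j^3 - 14*j^2 + 7*j + 4))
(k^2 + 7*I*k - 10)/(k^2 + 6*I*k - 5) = (k + 2*I)/(k + I)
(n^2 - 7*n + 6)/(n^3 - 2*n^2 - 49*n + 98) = (n^2 - 7*n + 6)/(n^3 - 2*n^2 - 49*n + 98)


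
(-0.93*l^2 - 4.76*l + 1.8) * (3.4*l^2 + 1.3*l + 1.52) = -3.162*l^4 - 17.393*l^3 - 1.4816*l^2 - 4.8952*l + 2.736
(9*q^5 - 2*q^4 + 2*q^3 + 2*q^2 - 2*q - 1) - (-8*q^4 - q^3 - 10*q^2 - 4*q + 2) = 9*q^5 + 6*q^4 + 3*q^3 + 12*q^2 + 2*q - 3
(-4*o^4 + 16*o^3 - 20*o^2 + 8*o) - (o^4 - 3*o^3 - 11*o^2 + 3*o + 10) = -5*o^4 + 19*o^3 - 9*o^2 + 5*o - 10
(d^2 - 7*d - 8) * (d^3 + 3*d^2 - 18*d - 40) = d^5 - 4*d^4 - 47*d^3 + 62*d^2 + 424*d + 320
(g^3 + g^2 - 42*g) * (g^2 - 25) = g^5 + g^4 - 67*g^3 - 25*g^2 + 1050*g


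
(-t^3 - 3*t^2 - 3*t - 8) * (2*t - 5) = -2*t^4 - t^3 + 9*t^2 - t + 40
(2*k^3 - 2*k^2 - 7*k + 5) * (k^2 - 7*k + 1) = 2*k^5 - 16*k^4 + 9*k^3 + 52*k^2 - 42*k + 5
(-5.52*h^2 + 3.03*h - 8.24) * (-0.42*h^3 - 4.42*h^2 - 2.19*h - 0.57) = 2.3184*h^5 + 23.1258*h^4 + 2.157*h^3 + 32.9315*h^2 + 16.3185*h + 4.6968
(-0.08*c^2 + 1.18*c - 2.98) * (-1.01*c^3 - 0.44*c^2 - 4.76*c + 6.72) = 0.0808*c^5 - 1.1566*c^4 + 2.8714*c^3 - 4.8432*c^2 + 22.1144*c - 20.0256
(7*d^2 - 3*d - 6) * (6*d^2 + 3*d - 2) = 42*d^4 + 3*d^3 - 59*d^2 - 12*d + 12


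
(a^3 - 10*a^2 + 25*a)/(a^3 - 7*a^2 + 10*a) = (a - 5)/(a - 2)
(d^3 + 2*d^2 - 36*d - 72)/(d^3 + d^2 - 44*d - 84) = (d - 6)/(d - 7)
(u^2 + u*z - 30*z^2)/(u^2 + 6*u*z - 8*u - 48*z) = (u - 5*z)/(u - 8)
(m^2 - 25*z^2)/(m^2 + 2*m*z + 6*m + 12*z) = (m^2 - 25*z^2)/(m^2 + 2*m*z + 6*m + 12*z)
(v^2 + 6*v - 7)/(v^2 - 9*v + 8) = (v + 7)/(v - 8)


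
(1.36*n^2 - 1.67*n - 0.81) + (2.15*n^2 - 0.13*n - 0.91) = 3.51*n^2 - 1.8*n - 1.72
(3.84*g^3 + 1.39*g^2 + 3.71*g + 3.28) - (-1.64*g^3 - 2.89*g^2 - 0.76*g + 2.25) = 5.48*g^3 + 4.28*g^2 + 4.47*g + 1.03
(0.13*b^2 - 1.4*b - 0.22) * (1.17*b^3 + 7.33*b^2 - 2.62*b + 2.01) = 0.1521*b^5 - 0.6851*b^4 - 10.86*b^3 + 2.3167*b^2 - 2.2376*b - 0.4422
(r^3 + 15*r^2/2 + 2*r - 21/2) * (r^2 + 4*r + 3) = r^5 + 23*r^4/2 + 35*r^3 + 20*r^2 - 36*r - 63/2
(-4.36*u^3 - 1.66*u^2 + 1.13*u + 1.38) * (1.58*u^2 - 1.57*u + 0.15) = -6.8888*u^5 + 4.2224*u^4 + 3.7376*u^3 + 0.1573*u^2 - 1.9971*u + 0.207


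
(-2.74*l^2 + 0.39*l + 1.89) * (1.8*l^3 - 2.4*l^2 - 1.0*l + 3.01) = -4.932*l^5 + 7.278*l^4 + 5.206*l^3 - 13.1734*l^2 - 0.7161*l + 5.6889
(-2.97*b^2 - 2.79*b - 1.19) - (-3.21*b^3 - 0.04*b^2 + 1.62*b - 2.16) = 3.21*b^3 - 2.93*b^2 - 4.41*b + 0.97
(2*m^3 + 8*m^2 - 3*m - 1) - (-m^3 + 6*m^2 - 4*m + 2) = 3*m^3 + 2*m^2 + m - 3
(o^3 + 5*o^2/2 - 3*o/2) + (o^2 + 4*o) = o^3 + 7*o^2/2 + 5*o/2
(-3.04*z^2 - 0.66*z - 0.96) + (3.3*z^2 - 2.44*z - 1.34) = 0.26*z^2 - 3.1*z - 2.3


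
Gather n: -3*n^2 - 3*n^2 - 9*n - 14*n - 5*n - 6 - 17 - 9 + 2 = -6*n^2 - 28*n - 30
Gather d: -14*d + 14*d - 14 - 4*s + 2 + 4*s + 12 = 0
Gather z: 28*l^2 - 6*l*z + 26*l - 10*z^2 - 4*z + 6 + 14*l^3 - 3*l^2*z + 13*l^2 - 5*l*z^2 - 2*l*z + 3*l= 14*l^3 + 41*l^2 + 29*l + z^2*(-5*l - 10) + z*(-3*l^2 - 8*l - 4) + 6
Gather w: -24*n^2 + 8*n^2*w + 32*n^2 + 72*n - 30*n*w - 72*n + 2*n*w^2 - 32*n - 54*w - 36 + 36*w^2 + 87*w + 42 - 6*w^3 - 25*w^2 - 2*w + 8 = 8*n^2 - 32*n - 6*w^3 + w^2*(2*n + 11) + w*(8*n^2 - 30*n + 31) + 14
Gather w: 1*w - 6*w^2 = -6*w^2 + w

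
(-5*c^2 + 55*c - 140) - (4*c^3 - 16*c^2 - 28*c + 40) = -4*c^3 + 11*c^2 + 83*c - 180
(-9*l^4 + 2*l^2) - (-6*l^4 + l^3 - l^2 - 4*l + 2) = -3*l^4 - l^3 + 3*l^2 + 4*l - 2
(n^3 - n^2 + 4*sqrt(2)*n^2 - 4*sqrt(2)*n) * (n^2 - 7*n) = n^5 - 8*n^4 + 4*sqrt(2)*n^4 - 32*sqrt(2)*n^3 + 7*n^3 + 28*sqrt(2)*n^2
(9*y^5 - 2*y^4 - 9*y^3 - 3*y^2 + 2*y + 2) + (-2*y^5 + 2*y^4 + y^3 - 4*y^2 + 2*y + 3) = 7*y^5 - 8*y^3 - 7*y^2 + 4*y + 5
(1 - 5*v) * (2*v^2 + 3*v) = -10*v^3 - 13*v^2 + 3*v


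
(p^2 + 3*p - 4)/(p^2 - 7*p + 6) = (p + 4)/(p - 6)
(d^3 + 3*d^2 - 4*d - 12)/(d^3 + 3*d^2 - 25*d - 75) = (d^2 - 4)/(d^2 - 25)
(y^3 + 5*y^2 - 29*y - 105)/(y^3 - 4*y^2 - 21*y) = (y^2 + 2*y - 35)/(y*(y - 7))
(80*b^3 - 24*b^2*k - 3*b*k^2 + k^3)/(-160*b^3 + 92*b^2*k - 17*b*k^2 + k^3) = (-20*b^2 + b*k + k^2)/(40*b^2 - 13*b*k + k^2)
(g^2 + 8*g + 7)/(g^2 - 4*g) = (g^2 + 8*g + 7)/(g*(g - 4))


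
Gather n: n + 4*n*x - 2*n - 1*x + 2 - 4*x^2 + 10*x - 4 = n*(4*x - 1) - 4*x^2 + 9*x - 2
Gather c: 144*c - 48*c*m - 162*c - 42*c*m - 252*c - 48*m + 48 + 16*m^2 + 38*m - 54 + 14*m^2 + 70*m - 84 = c*(-90*m - 270) + 30*m^2 + 60*m - 90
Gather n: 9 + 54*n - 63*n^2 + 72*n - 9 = -63*n^2 + 126*n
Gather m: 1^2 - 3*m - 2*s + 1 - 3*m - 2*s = -6*m - 4*s + 2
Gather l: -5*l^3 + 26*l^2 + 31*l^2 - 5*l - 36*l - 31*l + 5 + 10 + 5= -5*l^3 + 57*l^2 - 72*l + 20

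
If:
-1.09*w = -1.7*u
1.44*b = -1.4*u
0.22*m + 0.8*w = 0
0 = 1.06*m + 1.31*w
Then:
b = 0.00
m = 0.00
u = 0.00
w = 0.00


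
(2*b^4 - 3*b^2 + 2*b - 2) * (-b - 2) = -2*b^5 - 4*b^4 + 3*b^3 + 4*b^2 - 2*b + 4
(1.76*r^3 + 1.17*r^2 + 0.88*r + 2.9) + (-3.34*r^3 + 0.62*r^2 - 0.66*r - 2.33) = -1.58*r^3 + 1.79*r^2 + 0.22*r + 0.57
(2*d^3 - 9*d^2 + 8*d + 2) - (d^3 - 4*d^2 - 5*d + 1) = d^3 - 5*d^2 + 13*d + 1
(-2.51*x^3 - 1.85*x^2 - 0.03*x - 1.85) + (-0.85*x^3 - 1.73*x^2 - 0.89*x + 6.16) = -3.36*x^3 - 3.58*x^2 - 0.92*x + 4.31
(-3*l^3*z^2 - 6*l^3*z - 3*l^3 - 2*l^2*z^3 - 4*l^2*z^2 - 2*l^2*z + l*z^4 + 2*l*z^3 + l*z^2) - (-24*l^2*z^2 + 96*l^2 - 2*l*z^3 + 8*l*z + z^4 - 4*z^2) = -3*l^3*z^2 - 6*l^3*z - 3*l^3 - 2*l^2*z^3 + 20*l^2*z^2 - 2*l^2*z - 96*l^2 + l*z^4 + 4*l*z^3 + l*z^2 - 8*l*z - z^4 + 4*z^2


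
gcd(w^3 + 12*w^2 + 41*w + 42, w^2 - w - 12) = w + 3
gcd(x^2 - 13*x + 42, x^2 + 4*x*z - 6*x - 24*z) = x - 6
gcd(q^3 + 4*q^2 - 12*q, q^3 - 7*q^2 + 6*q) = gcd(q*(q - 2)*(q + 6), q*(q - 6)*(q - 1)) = q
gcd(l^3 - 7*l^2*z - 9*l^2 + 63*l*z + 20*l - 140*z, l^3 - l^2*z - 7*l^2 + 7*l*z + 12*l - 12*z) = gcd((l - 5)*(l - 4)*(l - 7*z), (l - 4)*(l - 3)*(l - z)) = l - 4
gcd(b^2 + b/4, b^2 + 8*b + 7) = 1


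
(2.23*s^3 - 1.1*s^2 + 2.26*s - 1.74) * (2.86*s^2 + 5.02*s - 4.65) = 6.3778*s^5 + 8.0486*s^4 - 9.4279*s^3 + 11.4838*s^2 - 19.2438*s + 8.091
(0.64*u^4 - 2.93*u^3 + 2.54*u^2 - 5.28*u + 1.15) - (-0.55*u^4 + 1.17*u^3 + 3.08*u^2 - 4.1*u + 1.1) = 1.19*u^4 - 4.1*u^3 - 0.54*u^2 - 1.18*u + 0.0499999999999998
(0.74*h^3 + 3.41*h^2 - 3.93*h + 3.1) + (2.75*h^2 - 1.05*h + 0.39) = 0.74*h^3 + 6.16*h^2 - 4.98*h + 3.49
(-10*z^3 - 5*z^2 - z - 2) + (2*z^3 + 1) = -8*z^3 - 5*z^2 - z - 1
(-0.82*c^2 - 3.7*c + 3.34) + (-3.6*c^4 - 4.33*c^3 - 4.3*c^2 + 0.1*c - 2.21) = -3.6*c^4 - 4.33*c^3 - 5.12*c^2 - 3.6*c + 1.13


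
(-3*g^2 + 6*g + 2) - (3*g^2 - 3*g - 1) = -6*g^2 + 9*g + 3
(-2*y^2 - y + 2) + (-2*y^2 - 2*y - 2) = -4*y^2 - 3*y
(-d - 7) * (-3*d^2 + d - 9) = 3*d^3 + 20*d^2 + 2*d + 63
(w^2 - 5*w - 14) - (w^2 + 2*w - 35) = 21 - 7*w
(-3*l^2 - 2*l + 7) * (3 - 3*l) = 9*l^3 - 3*l^2 - 27*l + 21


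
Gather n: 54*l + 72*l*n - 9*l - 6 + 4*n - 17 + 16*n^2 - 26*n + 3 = 45*l + 16*n^2 + n*(72*l - 22) - 20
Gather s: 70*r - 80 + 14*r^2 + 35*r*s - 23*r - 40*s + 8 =14*r^2 + 47*r + s*(35*r - 40) - 72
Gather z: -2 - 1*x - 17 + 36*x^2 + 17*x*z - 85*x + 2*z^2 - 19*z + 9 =36*x^2 - 86*x + 2*z^2 + z*(17*x - 19) - 10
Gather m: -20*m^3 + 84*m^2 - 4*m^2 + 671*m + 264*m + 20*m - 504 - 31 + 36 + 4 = -20*m^3 + 80*m^2 + 955*m - 495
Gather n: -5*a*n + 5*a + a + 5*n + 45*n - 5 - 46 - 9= 6*a + n*(50 - 5*a) - 60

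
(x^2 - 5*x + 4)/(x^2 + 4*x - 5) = (x - 4)/(x + 5)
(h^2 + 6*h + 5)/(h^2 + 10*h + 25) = (h + 1)/(h + 5)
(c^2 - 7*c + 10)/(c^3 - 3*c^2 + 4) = (c - 5)/(c^2 - c - 2)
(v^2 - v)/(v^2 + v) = (v - 1)/(v + 1)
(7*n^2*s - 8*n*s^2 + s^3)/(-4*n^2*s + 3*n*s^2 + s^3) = (-7*n + s)/(4*n + s)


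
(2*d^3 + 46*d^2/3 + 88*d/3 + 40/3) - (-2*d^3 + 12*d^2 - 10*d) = 4*d^3 + 10*d^2/3 + 118*d/3 + 40/3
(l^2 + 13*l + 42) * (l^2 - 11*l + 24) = l^4 + 2*l^3 - 77*l^2 - 150*l + 1008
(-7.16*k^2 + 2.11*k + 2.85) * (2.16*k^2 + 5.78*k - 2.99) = -15.4656*k^4 - 36.8272*k^3 + 39.7602*k^2 + 10.1641*k - 8.5215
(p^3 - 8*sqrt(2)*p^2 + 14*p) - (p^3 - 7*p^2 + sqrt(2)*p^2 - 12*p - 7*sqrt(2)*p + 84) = -9*sqrt(2)*p^2 + 7*p^2 + 7*sqrt(2)*p + 26*p - 84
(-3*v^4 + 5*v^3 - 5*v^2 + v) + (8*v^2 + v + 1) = -3*v^4 + 5*v^3 + 3*v^2 + 2*v + 1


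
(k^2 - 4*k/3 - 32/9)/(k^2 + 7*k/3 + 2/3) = (9*k^2 - 12*k - 32)/(3*(3*k^2 + 7*k + 2))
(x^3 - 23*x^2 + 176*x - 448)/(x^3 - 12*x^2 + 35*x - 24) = (x^2 - 15*x + 56)/(x^2 - 4*x + 3)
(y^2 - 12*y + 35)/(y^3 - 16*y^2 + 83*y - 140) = 1/(y - 4)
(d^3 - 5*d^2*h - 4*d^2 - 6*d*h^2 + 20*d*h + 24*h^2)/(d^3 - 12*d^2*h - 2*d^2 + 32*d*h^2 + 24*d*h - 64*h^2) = (d^3 - 5*d^2*h - 4*d^2 - 6*d*h^2 + 20*d*h + 24*h^2)/(d^3 - 12*d^2*h - 2*d^2 + 32*d*h^2 + 24*d*h - 64*h^2)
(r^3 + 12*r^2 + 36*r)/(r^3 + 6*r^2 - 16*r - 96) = r*(r + 6)/(r^2 - 16)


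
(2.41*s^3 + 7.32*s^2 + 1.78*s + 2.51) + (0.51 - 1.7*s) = 2.41*s^3 + 7.32*s^2 + 0.0800000000000001*s + 3.02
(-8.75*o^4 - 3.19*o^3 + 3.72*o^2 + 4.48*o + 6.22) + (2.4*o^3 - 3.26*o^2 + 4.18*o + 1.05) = -8.75*o^4 - 0.79*o^3 + 0.46*o^2 + 8.66*o + 7.27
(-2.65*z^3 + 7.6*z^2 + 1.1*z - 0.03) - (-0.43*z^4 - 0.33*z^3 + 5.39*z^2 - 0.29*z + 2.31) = 0.43*z^4 - 2.32*z^3 + 2.21*z^2 + 1.39*z - 2.34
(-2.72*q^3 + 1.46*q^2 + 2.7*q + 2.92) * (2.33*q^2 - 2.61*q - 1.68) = -6.3376*q^5 + 10.501*q^4 + 7.05*q^3 - 2.6962*q^2 - 12.1572*q - 4.9056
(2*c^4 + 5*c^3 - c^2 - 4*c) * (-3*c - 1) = -6*c^5 - 17*c^4 - 2*c^3 + 13*c^2 + 4*c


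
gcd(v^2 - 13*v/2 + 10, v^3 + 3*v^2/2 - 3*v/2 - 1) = 1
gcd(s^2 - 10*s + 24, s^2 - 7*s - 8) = 1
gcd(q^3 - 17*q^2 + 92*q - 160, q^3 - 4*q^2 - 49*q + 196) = q - 4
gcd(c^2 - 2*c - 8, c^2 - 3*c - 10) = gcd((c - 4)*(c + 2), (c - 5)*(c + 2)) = c + 2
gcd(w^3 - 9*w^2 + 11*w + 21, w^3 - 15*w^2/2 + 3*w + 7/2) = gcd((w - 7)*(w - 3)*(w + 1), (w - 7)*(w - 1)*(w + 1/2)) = w - 7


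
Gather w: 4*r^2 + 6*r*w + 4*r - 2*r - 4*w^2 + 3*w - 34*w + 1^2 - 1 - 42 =4*r^2 + 2*r - 4*w^2 + w*(6*r - 31) - 42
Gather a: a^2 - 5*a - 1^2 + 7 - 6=a^2 - 5*a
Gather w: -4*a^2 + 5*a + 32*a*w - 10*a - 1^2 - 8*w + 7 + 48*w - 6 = -4*a^2 - 5*a + w*(32*a + 40)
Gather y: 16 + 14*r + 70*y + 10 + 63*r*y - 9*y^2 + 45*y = 14*r - 9*y^2 + y*(63*r + 115) + 26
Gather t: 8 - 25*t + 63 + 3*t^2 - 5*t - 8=3*t^2 - 30*t + 63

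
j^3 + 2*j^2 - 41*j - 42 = (j - 6)*(j + 1)*(j + 7)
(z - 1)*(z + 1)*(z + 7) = z^3 + 7*z^2 - z - 7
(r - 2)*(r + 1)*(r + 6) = r^3 + 5*r^2 - 8*r - 12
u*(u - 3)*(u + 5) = u^3 + 2*u^2 - 15*u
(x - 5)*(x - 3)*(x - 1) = x^3 - 9*x^2 + 23*x - 15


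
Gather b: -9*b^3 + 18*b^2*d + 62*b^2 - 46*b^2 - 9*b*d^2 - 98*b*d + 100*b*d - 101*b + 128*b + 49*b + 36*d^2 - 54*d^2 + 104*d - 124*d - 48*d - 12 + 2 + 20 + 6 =-9*b^3 + b^2*(18*d + 16) + b*(-9*d^2 + 2*d + 76) - 18*d^2 - 68*d + 16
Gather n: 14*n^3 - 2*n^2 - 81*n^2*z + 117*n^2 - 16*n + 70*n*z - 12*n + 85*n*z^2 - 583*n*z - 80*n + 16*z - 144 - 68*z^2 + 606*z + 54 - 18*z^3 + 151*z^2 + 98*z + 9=14*n^3 + n^2*(115 - 81*z) + n*(85*z^2 - 513*z - 108) - 18*z^3 + 83*z^2 + 720*z - 81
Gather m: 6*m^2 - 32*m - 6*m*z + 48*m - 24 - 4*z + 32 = 6*m^2 + m*(16 - 6*z) - 4*z + 8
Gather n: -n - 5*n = -6*n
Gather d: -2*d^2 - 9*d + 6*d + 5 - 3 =-2*d^2 - 3*d + 2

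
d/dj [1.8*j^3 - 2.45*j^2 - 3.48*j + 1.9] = 5.4*j^2 - 4.9*j - 3.48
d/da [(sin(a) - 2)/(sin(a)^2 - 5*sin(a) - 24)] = (4*sin(a) + cos(a)^2 - 35)*cos(a)/((sin(a) - 8)^2*(sin(a) + 3)^2)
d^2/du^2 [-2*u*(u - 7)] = -4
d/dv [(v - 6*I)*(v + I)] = 2*v - 5*I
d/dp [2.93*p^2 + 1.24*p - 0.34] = 5.86*p + 1.24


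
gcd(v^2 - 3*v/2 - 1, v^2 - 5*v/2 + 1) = v - 2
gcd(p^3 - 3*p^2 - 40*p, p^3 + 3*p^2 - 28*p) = p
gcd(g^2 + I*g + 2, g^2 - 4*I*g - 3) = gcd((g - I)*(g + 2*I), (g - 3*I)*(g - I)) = g - I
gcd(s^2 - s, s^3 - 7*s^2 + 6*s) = s^2 - s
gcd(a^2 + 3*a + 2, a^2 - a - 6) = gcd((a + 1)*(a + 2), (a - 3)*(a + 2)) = a + 2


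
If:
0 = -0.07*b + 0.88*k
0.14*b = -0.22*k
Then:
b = 0.00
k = 0.00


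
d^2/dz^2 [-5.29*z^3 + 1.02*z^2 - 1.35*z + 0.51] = 2.04 - 31.74*z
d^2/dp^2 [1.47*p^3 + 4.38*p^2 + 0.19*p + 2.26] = 8.82*p + 8.76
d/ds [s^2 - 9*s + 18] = 2*s - 9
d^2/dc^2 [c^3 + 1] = 6*c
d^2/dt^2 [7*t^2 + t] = 14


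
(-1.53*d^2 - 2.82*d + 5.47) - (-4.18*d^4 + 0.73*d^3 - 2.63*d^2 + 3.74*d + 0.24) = 4.18*d^4 - 0.73*d^3 + 1.1*d^2 - 6.56*d + 5.23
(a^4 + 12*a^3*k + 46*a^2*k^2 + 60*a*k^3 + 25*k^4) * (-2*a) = -2*a^5 - 24*a^4*k - 92*a^3*k^2 - 120*a^2*k^3 - 50*a*k^4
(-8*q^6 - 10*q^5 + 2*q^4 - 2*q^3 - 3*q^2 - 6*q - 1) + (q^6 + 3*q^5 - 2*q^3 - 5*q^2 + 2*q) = -7*q^6 - 7*q^5 + 2*q^4 - 4*q^3 - 8*q^2 - 4*q - 1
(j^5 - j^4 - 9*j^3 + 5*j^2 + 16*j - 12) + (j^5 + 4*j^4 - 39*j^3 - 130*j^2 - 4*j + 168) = 2*j^5 + 3*j^4 - 48*j^3 - 125*j^2 + 12*j + 156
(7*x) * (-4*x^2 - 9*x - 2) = -28*x^3 - 63*x^2 - 14*x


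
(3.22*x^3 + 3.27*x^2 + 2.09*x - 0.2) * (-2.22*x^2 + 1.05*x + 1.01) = -7.1484*x^5 - 3.8784*x^4 + 2.0459*x^3 + 5.9412*x^2 + 1.9009*x - 0.202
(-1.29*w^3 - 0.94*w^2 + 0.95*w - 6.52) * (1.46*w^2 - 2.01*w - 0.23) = -1.8834*w^5 + 1.2205*w^4 + 3.5731*w^3 - 11.2125*w^2 + 12.8867*w + 1.4996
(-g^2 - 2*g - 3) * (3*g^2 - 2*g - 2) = -3*g^4 - 4*g^3 - 3*g^2 + 10*g + 6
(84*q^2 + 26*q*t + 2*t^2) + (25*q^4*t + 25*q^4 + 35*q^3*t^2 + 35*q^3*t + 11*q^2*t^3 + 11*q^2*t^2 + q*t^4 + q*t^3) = 25*q^4*t + 25*q^4 + 35*q^3*t^2 + 35*q^3*t + 11*q^2*t^3 + 11*q^2*t^2 + 84*q^2 + q*t^4 + q*t^3 + 26*q*t + 2*t^2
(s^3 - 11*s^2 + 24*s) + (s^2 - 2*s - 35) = s^3 - 10*s^2 + 22*s - 35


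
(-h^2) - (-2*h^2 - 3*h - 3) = h^2 + 3*h + 3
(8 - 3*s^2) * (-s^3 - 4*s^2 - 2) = 3*s^5 + 12*s^4 - 8*s^3 - 26*s^2 - 16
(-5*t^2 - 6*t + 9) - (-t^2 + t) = -4*t^2 - 7*t + 9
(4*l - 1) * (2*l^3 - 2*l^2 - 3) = 8*l^4 - 10*l^3 + 2*l^2 - 12*l + 3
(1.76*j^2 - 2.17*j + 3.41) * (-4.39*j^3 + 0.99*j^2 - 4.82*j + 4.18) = -7.7264*j^5 + 11.2687*j^4 - 25.6014*j^3 + 21.1921*j^2 - 25.5068*j + 14.2538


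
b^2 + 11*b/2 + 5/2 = (b + 1/2)*(b + 5)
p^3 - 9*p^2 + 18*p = p*(p - 6)*(p - 3)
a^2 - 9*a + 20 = (a - 5)*(a - 4)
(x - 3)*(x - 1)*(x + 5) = x^3 + x^2 - 17*x + 15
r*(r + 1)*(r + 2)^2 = r^4 + 5*r^3 + 8*r^2 + 4*r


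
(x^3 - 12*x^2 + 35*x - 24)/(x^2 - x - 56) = (x^2 - 4*x + 3)/(x + 7)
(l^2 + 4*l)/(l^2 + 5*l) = (l + 4)/(l + 5)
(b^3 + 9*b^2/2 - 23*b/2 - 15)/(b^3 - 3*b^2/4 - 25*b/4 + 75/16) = 8*(b^2 + 7*b + 6)/(8*b^2 + 14*b - 15)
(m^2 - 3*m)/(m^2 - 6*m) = (m - 3)/(m - 6)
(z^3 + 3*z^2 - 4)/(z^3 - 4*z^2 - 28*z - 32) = (z - 1)/(z - 8)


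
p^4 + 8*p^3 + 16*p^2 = p^2*(p + 4)^2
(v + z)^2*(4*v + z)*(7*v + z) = 28*v^4 + 67*v^3*z + 51*v^2*z^2 + 13*v*z^3 + z^4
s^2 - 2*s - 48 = (s - 8)*(s + 6)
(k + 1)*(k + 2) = k^2 + 3*k + 2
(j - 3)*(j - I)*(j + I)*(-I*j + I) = -I*j^4 + 4*I*j^3 - 4*I*j^2 + 4*I*j - 3*I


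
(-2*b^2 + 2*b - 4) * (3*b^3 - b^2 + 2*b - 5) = -6*b^5 + 8*b^4 - 18*b^3 + 18*b^2 - 18*b + 20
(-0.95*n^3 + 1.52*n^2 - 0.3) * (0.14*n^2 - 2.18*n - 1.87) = -0.133*n^5 + 2.2838*n^4 - 1.5371*n^3 - 2.8844*n^2 + 0.654*n + 0.561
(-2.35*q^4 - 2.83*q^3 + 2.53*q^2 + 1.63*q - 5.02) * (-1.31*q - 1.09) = 3.0785*q^5 + 6.2688*q^4 - 0.2296*q^3 - 4.893*q^2 + 4.7995*q + 5.4718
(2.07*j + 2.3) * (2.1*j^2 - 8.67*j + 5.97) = 4.347*j^3 - 13.1169*j^2 - 7.5831*j + 13.731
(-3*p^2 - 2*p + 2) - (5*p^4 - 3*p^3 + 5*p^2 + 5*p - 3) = -5*p^4 + 3*p^3 - 8*p^2 - 7*p + 5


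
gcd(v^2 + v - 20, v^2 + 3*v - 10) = v + 5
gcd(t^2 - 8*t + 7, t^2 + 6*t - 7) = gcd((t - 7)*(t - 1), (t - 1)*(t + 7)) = t - 1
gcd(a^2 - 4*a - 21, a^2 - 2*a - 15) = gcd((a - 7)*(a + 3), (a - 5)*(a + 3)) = a + 3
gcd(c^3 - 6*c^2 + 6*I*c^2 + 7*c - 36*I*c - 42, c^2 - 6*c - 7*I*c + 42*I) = c - 6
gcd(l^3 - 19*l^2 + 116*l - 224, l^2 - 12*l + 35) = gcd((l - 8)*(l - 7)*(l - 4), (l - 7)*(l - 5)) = l - 7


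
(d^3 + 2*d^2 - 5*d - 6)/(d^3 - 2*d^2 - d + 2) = (d + 3)/(d - 1)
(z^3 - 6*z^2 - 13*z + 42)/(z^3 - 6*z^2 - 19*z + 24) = (z^2 - 9*z + 14)/(z^2 - 9*z + 8)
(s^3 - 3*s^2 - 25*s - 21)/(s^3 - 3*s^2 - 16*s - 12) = (s^2 - 4*s - 21)/(s^2 - 4*s - 12)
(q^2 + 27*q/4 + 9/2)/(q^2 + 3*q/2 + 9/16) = 4*(q + 6)/(4*q + 3)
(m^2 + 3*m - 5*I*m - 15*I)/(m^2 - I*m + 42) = (m^2 + m*(3 - 5*I) - 15*I)/(m^2 - I*m + 42)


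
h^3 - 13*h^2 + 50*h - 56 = (h - 7)*(h - 4)*(h - 2)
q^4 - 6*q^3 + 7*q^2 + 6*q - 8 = (q - 4)*(q - 2)*(q - 1)*(q + 1)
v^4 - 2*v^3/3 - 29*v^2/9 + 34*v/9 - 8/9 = (v - 4/3)*(v - 1)*(v - 1/3)*(v + 2)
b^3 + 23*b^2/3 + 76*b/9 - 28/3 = (b - 2/3)*(b + 7/3)*(b + 6)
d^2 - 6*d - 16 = (d - 8)*(d + 2)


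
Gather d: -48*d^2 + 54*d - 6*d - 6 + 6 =-48*d^2 + 48*d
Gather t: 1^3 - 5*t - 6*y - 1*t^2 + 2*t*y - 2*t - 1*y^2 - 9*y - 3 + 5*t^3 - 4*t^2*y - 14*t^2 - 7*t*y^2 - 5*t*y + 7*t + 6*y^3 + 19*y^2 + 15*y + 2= 5*t^3 + t^2*(-4*y - 15) + t*(-7*y^2 - 3*y) + 6*y^3 + 18*y^2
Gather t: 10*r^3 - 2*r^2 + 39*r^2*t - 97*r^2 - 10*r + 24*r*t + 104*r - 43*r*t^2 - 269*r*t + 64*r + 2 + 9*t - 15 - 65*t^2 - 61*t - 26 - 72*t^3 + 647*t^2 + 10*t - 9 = 10*r^3 - 99*r^2 + 158*r - 72*t^3 + t^2*(582 - 43*r) + t*(39*r^2 - 245*r - 42) - 48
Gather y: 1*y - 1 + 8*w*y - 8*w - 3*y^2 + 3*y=-8*w - 3*y^2 + y*(8*w + 4) - 1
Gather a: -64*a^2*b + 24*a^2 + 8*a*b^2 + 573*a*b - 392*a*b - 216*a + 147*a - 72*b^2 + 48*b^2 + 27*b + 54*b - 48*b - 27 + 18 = a^2*(24 - 64*b) + a*(8*b^2 + 181*b - 69) - 24*b^2 + 33*b - 9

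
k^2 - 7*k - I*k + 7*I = (k - 7)*(k - I)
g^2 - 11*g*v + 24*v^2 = (g - 8*v)*(g - 3*v)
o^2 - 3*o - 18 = (o - 6)*(o + 3)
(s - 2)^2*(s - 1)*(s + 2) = s^4 - 3*s^3 - 2*s^2 + 12*s - 8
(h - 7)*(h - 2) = h^2 - 9*h + 14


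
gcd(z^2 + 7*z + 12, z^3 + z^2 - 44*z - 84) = 1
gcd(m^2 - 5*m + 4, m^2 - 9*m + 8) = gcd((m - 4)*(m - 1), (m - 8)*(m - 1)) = m - 1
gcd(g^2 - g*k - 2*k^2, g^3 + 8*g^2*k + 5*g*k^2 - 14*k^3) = 1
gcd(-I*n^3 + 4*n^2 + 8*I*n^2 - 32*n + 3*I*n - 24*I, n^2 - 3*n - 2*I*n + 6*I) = 1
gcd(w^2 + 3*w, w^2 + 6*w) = w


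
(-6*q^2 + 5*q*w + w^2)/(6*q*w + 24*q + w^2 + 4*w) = (-q + w)/(w + 4)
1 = 1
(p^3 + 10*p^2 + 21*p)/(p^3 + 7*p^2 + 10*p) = (p^2 + 10*p + 21)/(p^2 + 7*p + 10)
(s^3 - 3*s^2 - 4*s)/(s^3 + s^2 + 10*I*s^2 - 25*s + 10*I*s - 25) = s*(s - 4)/(s^2 + 10*I*s - 25)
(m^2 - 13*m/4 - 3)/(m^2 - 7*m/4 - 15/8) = 2*(m - 4)/(2*m - 5)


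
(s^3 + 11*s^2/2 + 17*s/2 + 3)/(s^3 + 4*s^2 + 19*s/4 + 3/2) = 2*(s + 3)/(2*s + 3)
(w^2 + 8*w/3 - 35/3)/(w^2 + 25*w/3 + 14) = (3*w^2 + 8*w - 35)/(3*w^2 + 25*w + 42)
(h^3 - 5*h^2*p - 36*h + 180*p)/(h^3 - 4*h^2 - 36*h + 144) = (h - 5*p)/(h - 4)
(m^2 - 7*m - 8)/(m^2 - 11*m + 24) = (m + 1)/(m - 3)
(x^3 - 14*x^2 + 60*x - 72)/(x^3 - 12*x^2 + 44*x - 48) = (x - 6)/(x - 4)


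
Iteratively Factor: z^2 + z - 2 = (z - 1)*(z + 2)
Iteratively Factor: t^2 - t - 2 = (t + 1)*(t - 2)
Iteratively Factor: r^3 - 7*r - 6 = (r + 2)*(r^2 - 2*r - 3) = (r - 3)*(r + 2)*(r + 1)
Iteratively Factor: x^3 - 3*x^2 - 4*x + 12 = (x - 3)*(x^2 - 4) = (x - 3)*(x - 2)*(x + 2)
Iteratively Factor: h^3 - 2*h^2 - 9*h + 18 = (h - 2)*(h^2 - 9) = (h - 3)*(h - 2)*(h + 3)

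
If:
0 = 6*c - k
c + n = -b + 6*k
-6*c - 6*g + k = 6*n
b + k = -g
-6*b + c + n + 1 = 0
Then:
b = 29/131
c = 2/131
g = -41/131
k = 12/131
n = 41/131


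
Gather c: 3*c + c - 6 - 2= 4*c - 8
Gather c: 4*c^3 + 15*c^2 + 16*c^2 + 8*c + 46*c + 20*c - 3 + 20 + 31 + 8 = 4*c^3 + 31*c^2 + 74*c + 56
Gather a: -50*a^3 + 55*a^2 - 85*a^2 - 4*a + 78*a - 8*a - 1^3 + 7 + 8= -50*a^3 - 30*a^2 + 66*a + 14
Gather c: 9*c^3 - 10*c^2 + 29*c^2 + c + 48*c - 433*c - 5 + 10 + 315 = 9*c^3 + 19*c^2 - 384*c + 320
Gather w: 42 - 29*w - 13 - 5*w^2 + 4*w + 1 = -5*w^2 - 25*w + 30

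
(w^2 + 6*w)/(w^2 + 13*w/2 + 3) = 2*w/(2*w + 1)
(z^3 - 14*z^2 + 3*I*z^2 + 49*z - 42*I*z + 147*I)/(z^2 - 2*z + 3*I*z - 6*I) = (z^2 - 14*z + 49)/(z - 2)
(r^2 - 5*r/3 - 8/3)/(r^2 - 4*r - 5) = (r - 8/3)/(r - 5)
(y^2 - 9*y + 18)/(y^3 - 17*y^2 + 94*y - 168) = (y - 3)/(y^2 - 11*y + 28)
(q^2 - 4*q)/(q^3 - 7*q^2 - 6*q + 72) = q/(q^2 - 3*q - 18)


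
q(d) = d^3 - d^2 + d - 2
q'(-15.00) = 706.00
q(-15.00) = -3617.00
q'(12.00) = 409.00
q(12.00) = 1594.00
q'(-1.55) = 11.31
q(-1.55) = -9.68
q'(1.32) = 3.59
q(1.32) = -0.12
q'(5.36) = 76.47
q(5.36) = 128.62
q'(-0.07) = 1.15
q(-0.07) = -2.08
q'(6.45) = 112.91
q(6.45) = 231.18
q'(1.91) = 8.12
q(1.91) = 3.23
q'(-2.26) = 20.84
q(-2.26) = -20.91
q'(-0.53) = 2.90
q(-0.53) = -2.96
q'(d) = 3*d^2 - 2*d + 1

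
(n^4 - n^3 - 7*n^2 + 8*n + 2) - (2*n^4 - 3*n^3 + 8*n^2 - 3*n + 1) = -n^4 + 2*n^3 - 15*n^2 + 11*n + 1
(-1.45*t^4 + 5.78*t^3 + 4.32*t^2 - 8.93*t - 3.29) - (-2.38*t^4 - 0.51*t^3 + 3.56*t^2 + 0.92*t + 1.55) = 0.93*t^4 + 6.29*t^3 + 0.76*t^2 - 9.85*t - 4.84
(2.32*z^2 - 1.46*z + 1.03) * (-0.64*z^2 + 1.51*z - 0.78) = -1.4848*z^4 + 4.4376*z^3 - 4.6734*z^2 + 2.6941*z - 0.8034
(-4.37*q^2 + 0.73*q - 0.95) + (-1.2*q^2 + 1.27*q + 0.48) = -5.57*q^2 + 2.0*q - 0.47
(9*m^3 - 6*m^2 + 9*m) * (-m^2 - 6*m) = -9*m^5 - 48*m^4 + 27*m^3 - 54*m^2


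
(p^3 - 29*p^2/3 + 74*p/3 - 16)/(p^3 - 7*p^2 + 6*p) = (p - 8/3)/p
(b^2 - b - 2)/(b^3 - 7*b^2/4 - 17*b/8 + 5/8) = 8*(b - 2)/(8*b^2 - 22*b + 5)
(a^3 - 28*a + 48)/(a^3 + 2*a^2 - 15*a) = (a^3 - 28*a + 48)/(a*(a^2 + 2*a - 15))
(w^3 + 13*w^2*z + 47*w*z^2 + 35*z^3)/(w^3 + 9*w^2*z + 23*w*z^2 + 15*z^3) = (w + 7*z)/(w + 3*z)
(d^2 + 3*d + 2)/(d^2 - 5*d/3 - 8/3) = 3*(d + 2)/(3*d - 8)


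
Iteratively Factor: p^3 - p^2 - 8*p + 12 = (p - 2)*(p^2 + p - 6) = (p - 2)^2*(p + 3)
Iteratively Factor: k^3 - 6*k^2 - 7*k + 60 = (k - 5)*(k^2 - k - 12) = (k - 5)*(k + 3)*(k - 4)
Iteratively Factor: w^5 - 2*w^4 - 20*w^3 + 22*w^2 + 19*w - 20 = (w + 1)*(w^4 - 3*w^3 - 17*w^2 + 39*w - 20) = (w - 5)*(w + 1)*(w^3 + 2*w^2 - 7*w + 4) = (w - 5)*(w - 1)*(w + 1)*(w^2 + 3*w - 4) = (w - 5)*(w - 1)*(w + 1)*(w + 4)*(w - 1)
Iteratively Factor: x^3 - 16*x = (x - 4)*(x^2 + 4*x) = (x - 4)*(x + 4)*(x)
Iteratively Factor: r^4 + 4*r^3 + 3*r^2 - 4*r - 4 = (r + 2)*(r^3 + 2*r^2 - r - 2) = (r + 1)*(r + 2)*(r^2 + r - 2) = (r - 1)*(r + 1)*(r + 2)*(r + 2)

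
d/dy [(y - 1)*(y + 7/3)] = 2*y + 4/3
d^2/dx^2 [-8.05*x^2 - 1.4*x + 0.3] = -16.1000000000000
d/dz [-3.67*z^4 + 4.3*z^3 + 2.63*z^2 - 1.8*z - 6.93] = -14.68*z^3 + 12.9*z^2 + 5.26*z - 1.8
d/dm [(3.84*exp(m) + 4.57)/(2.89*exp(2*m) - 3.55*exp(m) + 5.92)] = (-11.0976*exp(2*m) - 26.4146*exp(m) + 38.9563)*exp(m)/(8.3521*exp(4*m) - 20.519*exp(3*m) + 46.8201*exp(2*m) - 42.032*exp(m) + 35.0464)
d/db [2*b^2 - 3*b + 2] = 4*b - 3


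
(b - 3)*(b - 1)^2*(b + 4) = b^4 - b^3 - 13*b^2 + 25*b - 12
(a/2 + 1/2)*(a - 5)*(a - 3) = a^3/2 - 7*a^2/2 + 7*a/2 + 15/2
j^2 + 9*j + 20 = (j + 4)*(j + 5)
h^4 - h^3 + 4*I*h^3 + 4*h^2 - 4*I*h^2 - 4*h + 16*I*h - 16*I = (h - 1)*(h - 2*I)*(h + 2*I)*(h + 4*I)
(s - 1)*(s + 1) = s^2 - 1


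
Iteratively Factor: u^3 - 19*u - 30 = (u + 3)*(u^2 - 3*u - 10) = (u - 5)*(u + 3)*(u + 2)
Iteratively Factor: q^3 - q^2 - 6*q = (q)*(q^2 - q - 6) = q*(q + 2)*(q - 3)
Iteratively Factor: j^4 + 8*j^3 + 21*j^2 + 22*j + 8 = (j + 4)*(j^3 + 4*j^2 + 5*j + 2) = (j + 1)*(j + 4)*(j^2 + 3*j + 2) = (j + 1)*(j + 2)*(j + 4)*(j + 1)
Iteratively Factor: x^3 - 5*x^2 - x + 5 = (x - 5)*(x^2 - 1) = (x - 5)*(x - 1)*(x + 1)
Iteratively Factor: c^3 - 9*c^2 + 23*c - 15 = (c - 1)*(c^2 - 8*c + 15) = (c - 5)*(c - 1)*(c - 3)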